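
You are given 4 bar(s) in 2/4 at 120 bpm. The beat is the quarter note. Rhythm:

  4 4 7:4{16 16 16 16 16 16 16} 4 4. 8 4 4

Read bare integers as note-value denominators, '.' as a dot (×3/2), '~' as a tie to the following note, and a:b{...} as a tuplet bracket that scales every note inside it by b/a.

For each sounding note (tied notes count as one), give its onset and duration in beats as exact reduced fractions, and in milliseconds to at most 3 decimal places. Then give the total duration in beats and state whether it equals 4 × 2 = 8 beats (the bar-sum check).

1) 0.0ms=0b +500.0ms=1b
2) 500.0ms=1b +500.0ms=1b
3) 1000.0ms=2b +71.429ms=1/7b
4) 1071.429ms=15/7b +71.429ms=1/7b
5) 1142.857ms=16/7b +71.429ms=1/7b
6) 1214.286ms=17/7b +71.429ms=1/7b
7) 1285.714ms=18/7b +71.429ms=1/7b
8) 1357.143ms=19/7b +71.429ms=1/7b
9) 1428.571ms=20/7b +71.429ms=1/7b
10) 1500.0ms=3b +500.0ms=1b
11) 2000.0ms=4b +750.0ms=3/2b
12) 2750.0ms=11/2b +250.0ms=1/2b
13) 3000.0ms=6b +500.0ms=1b
14) 3500.0ms=7b +500.0ms=1b
Σ=8b of 8 (120bpm 2/4) — PASS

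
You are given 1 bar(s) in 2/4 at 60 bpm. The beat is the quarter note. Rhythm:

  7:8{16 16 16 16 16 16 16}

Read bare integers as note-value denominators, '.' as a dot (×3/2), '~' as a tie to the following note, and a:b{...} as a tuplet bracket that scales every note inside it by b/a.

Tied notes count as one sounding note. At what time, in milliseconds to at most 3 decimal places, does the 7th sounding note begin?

1. 0.0ms @ 0 + 285.714ms (2/7)
2. 285.714ms @ 2/7 + 285.714ms (2/7)
3. 571.429ms @ 4/7 + 285.714ms (2/7)
4. 857.143ms @ 6/7 + 285.714ms (2/7)
5. 1142.857ms @ 8/7 + 285.714ms (2/7)
6. 1428.571ms @ 10/7 + 285.714ms (2/7)
7. 1714.286ms @ 12/7 + 285.714ms (2/7)

note 7 onset = 12/7b = 1714.286ms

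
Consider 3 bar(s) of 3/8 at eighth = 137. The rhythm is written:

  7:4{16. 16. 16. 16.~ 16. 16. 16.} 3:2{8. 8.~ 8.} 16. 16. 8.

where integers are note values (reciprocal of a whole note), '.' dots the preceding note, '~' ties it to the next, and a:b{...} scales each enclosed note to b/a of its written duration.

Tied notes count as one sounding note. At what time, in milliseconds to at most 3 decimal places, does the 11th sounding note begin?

note 11 onset = 15/2b = 3284.672ms

1. 0.0ms @ 0 + 187.696ms (3/7)
2. 187.696ms @ 3/7 + 187.696ms (3/7)
3. 375.391ms @ 6/7 + 187.696ms (3/7)
4. 563.087ms @ 9/7 + 375.391ms (6/7)
5. 938.478ms @ 15/7 + 187.696ms (3/7)
6. 1126.173ms @ 18/7 + 187.696ms (3/7)
7. 1313.869ms @ 3 + 437.956ms (1)
8. 1751.825ms @ 4 + 875.912ms (2)
9. 2627.737ms @ 6 + 328.467ms (3/4)
10. 2956.204ms @ 27/4 + 328.467ms (3/4)
11. 3284.672ms @ 15/2 + 656.934ms (3/2)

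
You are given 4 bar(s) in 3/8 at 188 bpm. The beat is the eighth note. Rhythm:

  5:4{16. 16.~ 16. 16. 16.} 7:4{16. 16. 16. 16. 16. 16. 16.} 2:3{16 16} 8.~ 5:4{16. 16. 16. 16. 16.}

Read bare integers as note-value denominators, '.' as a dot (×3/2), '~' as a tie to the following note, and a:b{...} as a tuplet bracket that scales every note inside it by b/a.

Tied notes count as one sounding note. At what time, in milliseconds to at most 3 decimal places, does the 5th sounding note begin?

note 5 onset = 3b = 957.447ms

1. 0.0ms @ 0 + 191.489ms (3/5)
2. 191.489ms @ 3/5 + 382.979ms (6/5)
3. 574.468ms @ 9/5 + 191.489ms (3/5)
4. 765.957ms @ 12/5 + 191.489ms (3/5)
5. 957.447ms @ 3 + 136.778ms (3/7)
6. 1094.225ms @ 24/7 + 136.778ms (3/7)
7. 1231.003ms @ 27/7 + 136.778ms (3/7)
8. 1367.781ms @ 30/7 + 136.778ms (3/7)
9. 1504.559ms @ 33/7 + 136.778ms (3/7)
10. 1641.337ms @ 36/7 + 136.778ms (3/7)
11. 1778.116ms @ 39/7 + 136.778ms (3/7)
12. 1914.894ms @ 6 + 239.362ms (3/4)
13. 2154.255ms @ 27/4 + 239.362ms (3/4)
14. 2393.617ms @ 15/2 + 670.213ms (21/10)
15. 3063.83ms @ 48/5 + 191.489ms (3/5)
16. 3255.319ms @ 51/5 + 191.489ms (3/5)
17. 3446.809ms @ 54/5 + 191.489ms (3/5)
18. 3638.298ms @ 57/5 + 191.489ms (3/5)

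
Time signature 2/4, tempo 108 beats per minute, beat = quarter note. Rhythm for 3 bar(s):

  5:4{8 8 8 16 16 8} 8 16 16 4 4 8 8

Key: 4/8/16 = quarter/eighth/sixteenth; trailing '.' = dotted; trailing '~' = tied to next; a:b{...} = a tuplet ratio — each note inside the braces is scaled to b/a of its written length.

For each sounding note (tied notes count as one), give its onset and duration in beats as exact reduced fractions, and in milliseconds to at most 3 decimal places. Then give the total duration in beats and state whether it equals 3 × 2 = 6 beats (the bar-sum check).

1) 0.0ms=0b +222.222ms=2/5b
2) 222.222ms=2/5b +222.222ms=2/5b
3) 444.444ms=4/5b +222.222ms=2/5b
4) 666.667ms=6/5b +111.111ms=1/5b
5) 777.778ms=7/5b +111.111ms=1/5b
6) 888.889ms=8/5b +222.222ms=2/5b
7) 1111.111ms=2b +277.778ms=1/2b
8) 1388.889ms=5/2b +138.889ms=1/4b
9) 1527.778ms=11/4b +138.889ms=1/4b
10) 1666.667ms=3b +555.556ms=1b
11) 2222.222ms=4b +555.556ms=1b
12) 2777.778ms=5b +277.778ms=1/2b
13) 3055.556ms=11/2b +277.778ms=1/2b
Σ=6b of 6 (108bpm 2/4) — PASS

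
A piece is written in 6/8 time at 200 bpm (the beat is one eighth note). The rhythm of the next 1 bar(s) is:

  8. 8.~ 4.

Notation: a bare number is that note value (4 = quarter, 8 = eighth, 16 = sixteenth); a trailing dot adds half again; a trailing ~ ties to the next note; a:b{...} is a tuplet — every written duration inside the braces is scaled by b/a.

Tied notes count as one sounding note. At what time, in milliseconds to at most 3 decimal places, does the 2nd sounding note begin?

1. 0.0ms @ 0 + 450.0ms (3/2)
2. 450.0ms @ 3/2 + 1350.0ms (9/2)

note 2 onset = 3/2b = 450.0ms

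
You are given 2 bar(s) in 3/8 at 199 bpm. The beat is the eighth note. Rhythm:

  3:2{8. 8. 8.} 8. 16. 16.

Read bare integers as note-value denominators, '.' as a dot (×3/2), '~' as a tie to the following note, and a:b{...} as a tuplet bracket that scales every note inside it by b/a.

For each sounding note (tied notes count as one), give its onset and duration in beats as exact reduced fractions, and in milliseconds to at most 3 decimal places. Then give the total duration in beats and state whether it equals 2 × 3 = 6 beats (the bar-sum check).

1) 0.0ms=0b +301.508ms=1b
2) 301.508ms=1b +301.508ms=1b
3) 603.015ms=2b +301.508ms=1b
4) 904.523ms=3b +452.261ms=3/2b
5) 1356.784ms=9/2b +226.131ms=3/4b
6) 1582.915ms=21/4b +226.131ms=3/4b
Σ=6b of 6 (199bpm 3/8) — PASS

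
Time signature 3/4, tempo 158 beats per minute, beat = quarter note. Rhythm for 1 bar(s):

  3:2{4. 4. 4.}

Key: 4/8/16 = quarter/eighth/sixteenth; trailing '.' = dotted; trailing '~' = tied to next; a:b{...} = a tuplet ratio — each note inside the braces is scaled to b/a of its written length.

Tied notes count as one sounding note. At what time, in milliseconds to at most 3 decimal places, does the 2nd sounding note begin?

1. 0.0ms @ 0 + 379.747ms (1)
2. 379.747ms @ 1 + 379.747ms (1)
3. 759.494ms @ 2 + 379.747ms (1)

note 2 onset = 1b = 379.747ms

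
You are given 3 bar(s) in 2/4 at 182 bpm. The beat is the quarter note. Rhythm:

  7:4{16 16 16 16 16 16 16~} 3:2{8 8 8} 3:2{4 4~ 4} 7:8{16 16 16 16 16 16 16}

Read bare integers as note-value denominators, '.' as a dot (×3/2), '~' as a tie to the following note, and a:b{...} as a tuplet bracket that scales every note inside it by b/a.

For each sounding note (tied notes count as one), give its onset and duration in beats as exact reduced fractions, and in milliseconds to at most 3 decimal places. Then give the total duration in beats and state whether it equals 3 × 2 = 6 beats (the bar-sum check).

1) 0.0ms=0b +47.096ms=1/7b
2) 47.096ms=1/7b +47.096ms=1/7b
3) 94.192ms=2/7b +47.096ms=1/7b
4) 141.287ms=3/7b +47.096ms=1/7b
5) 188.383ms=4/7b +47.096ms=1/7b
6) 235.479ms=5/7b +47.096ms=1/7b
7) 282.575ms=6/7b +156.986ms=10/21b
8) 439.56ms=4/3b +109.89ms=1/3b
9) 549.451ms=5/3b +109.89ms=1/3b
10) 659.341ms=2b +219.78ms=2/3b
11) 879.121ms=8/3b +439.56ms=4/3b
12) 1318.681ms=4b +94.192ms=2/7b
13) 1412.873ms=30/7b +94.192ms=2/7b
14) 1507.064ms=32/7b +94.192ms=2/7b
15) 1601.256ms=34/7b +94.192ms=2/7b
16) 1695.447ms=36/7b +94.192ms=2/7b
17) 1789.639ms=38/7b +94.192ms=2/7b
18) 1883.83ms=40/7b +94.192ms=2/7b
Σ=6b of 6 (182bpm 2/4) — PASS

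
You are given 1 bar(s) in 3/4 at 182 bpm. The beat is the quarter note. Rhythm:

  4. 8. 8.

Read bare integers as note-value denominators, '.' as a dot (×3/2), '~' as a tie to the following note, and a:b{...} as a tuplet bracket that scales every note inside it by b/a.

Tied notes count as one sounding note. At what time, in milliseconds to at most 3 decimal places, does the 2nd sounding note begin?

1. 0.0ms @ 0 + 494.505ms (3/2)
2. 494.505ms @ 3/2 + 247.253ms (3/4)
3. 741.758ms @ 9/4 + 247.253ms (3/4)

note 2 onset = 3/2b = 494.505ms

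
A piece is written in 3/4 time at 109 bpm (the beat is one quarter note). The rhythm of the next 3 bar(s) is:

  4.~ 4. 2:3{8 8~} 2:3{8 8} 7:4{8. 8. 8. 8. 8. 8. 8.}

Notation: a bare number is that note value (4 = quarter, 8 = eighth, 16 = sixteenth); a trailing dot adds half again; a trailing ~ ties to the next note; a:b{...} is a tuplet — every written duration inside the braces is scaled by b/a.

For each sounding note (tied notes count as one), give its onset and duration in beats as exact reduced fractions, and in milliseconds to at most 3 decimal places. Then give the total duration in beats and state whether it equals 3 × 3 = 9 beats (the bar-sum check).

1) 0.0ms=0b +1651.376ms=3b
2) 1651.376ms=3b +412.844ms=3/4b
3) 2064.22ms=15/4b +825.688ms=3/2b
4) 2889.908ms=21/4b +412.844ms=3/4b
5) 3302.752ms=6b +235.911ms=3/7b
6) 3538.663ms=45/7b +235.911ms=3/7b
7) 3774.574ms=48/7b +235.911ms=3/7b
8) 4010.485ms=51/7b +235.911ms=3/7b
9) 4246.396ms=54/7b +235.911ms=3/7b
10) 4482.307ms=57/7b +235.911ms=3/7b
11) 4718.218ms=60/7b +235.911ms=3/7b
Σ=9b of 9 (109bpm 3/4) — PASS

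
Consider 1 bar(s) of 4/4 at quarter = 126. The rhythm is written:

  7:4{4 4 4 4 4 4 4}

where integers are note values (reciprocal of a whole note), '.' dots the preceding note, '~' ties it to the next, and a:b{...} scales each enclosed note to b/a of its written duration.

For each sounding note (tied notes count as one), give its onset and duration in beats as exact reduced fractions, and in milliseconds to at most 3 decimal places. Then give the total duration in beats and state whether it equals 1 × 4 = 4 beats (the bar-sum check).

1) 0.0ms=0b +272.109ms=4/7b
2) 272.109ms=4/7b +272.109ms=4/7b
3) 544.218ms=8/7b +272.109ms=4/7b
4) 816.327ms=12/7b +272.109ms=4/7b
5) 1088.435ms=16/7b +272.109ms=4/7b
6) 1360.544ms=20/7b +272.109ms=4/7b
7) 1632.653ms=24/7b +272.109ms=4/7b
Σ=4b of 4 (126bpm 4/4) — PASS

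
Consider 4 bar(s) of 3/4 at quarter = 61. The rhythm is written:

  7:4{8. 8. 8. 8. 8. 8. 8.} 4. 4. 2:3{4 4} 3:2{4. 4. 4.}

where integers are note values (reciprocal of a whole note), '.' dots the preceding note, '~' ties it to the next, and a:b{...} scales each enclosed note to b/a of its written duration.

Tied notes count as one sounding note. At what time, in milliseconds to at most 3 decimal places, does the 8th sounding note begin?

note 8 onset = 3b = 2950.82ms

1. 0.0ms @ 0 + 421.546ms (3/7)
2. 421.546ms @ 3/7 + 421.546ms (3/7)
3. 843.091ms @ 6/7 + 421.546ms (3/7)
4. 1264.637ms @ 9/7 + 421.546ms (3/7)
5. 1686.183ms @ 12/7 + 421.546ms (3/7)
6. 2107.728ms @ 15/7 + 421.546ms (3/7)
7. 2529.274ms @ 18/7 + 421.546ms (3/7)
8. 2950.82ms @ 3 + 1475.41ms (3/2)
9. 4426.23ms @ 9/2 + 1475.41ms (3/2)
10. 5901.639ms @ 6 + 1475.41ms (3/2)
11. 7377.049ms @ 15/2 + 1475.41ms (3/2)
12. 8852.459ms @ 9 + 983.607ms (1)
13. 9836.066ms @ 10 + 983.607ms (1)
14. 10819.672ms @ 11 + 983.607ms (1)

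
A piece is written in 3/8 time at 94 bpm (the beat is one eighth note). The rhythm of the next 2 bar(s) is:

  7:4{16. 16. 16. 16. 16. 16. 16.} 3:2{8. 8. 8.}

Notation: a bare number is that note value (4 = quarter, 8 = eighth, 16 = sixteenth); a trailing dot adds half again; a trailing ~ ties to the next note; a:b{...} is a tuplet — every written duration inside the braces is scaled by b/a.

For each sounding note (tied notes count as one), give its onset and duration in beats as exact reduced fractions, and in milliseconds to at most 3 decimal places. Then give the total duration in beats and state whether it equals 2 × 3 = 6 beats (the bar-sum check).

1) 0.0ms=0b +273.556ms=3/7b
2) 273.556ms=3/7b +273.556ms=3/7b
3) 547.112ms=6/7b +273.556ms=3/7b
4) 820.669ms=9/7b +273.556ms=3/7b
5) 1094.225ms=12/7b +273.556ms=3/7b
6) 1367.781ms=15/7b +273.556ms=3/7b
7) 1641.337ms=18/7b +273.556ms=3/7b
8) 1914.894ms=3b +638.298ms=1b
9) 2553.191ms=4b +638.298ms=1b
10) 3191.489ms=5b +638.298ms=1b
Σ=6b of 6 (94bpm 3/8) — PASS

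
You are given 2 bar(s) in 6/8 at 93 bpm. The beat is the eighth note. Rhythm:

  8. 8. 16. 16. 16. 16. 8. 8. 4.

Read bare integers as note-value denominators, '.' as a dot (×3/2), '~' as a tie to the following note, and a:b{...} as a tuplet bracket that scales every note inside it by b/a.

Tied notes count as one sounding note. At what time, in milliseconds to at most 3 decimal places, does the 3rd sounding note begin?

note 3 onset = 3b = 1935.484ms

1. 0.0ms @ 0 + 967.742ms (3/2)
2. 967.742ms @ 3/2 + 967.742ms (3/2)
3. 1935.484ms @ 3 + 483.871ms (3/4)
4. 2419.355ms @ 15/4 + 483.871ms (3/4)
5. 2903.226ms @ 9/2 + 483.871ms (3/4)
6. 3387.097ms @ 21/4 + 483.871ms (3/4)
7. 3870.968ms @ 6 + 967.742ms (3/2)
8. 4838.71ms @ 15/2 + 967.742ms (3/2)
9. 5806.452ms @ 9 + 1935.484ms (3)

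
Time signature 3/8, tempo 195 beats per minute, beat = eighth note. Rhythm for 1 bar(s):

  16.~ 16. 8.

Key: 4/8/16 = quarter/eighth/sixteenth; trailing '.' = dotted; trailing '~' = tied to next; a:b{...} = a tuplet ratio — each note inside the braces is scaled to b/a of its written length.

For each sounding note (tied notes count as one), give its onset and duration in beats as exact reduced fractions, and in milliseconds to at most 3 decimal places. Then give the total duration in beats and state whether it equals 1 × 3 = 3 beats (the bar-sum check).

1) 0.0ms=0b +461.538ms=3/2b
2) 461.538ms=3/2b +461.538ms=3/2b
Σ=3b of 3 (195bpm 3/8) — PASS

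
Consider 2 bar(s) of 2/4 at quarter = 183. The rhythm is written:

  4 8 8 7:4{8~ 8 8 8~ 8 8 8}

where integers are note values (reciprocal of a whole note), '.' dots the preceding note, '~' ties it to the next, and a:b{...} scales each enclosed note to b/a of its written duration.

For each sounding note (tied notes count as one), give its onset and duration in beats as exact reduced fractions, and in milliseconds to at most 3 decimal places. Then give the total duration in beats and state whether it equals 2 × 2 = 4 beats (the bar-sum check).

1) 0.0ms=0b +327.869ms=1b
2) 327.869ms=1b +163.934ms=1/2b
3) 491.803ms=3/2b +163.934ms=1/2b
4) 655.738ms=2b +187.354ms=4/7b
5) 843.091ms=18/7b +93.677ms=2/7b
6) 936.768ms=20/7b +187.354ms=4/7b
7) 1124.122ms=24/7b +93.677ms=2/7b
8) 1217.799ms=26/7b +93.677ms=2/7b
Σ=4b of 4 (183bpm 2/4) — PASS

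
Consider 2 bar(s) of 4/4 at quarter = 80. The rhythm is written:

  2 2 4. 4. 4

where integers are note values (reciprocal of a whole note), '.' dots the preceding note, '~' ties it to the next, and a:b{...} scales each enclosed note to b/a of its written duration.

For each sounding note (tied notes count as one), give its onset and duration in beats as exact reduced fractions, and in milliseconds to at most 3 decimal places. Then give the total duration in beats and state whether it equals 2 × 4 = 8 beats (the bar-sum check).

1) 0.0ms=0b +1500.0ms=2b
2) 1500.0ms=2b +1500.0ms=2b
3) 3000.0ms=4b +1125.0ms=3/2b
4) 4125.0ms=11/2b +1125.0ms=3/2b
5) 5250.0ms=7b +750.0ms=1b
Σ=8b of 8 (80bpm 4/4) — PASS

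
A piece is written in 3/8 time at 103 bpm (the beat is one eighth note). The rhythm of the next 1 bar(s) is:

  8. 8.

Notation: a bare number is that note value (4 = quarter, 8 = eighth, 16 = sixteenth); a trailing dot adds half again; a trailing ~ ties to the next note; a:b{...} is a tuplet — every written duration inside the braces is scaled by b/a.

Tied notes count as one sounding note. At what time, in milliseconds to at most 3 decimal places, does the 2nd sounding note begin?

1. 0.0ms @ 0 + 873.786ms (3/2)
2. 873.786ms @ 3/2 + 873.786ms (3/2)

note 2 onset = 3/2b = 873.786ms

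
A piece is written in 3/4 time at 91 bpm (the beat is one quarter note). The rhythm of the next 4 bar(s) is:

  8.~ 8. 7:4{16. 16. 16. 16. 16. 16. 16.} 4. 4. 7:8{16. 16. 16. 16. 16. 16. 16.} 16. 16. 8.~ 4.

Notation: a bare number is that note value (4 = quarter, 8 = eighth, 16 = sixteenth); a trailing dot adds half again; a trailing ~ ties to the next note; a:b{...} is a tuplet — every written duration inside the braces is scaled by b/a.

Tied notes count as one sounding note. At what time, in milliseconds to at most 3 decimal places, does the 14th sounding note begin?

1. 0.0ms @ 0 + 989.011ms (3/2)
2. 989.011ms @ 3/2 + 141.287ms (3/14)
3. 1130.298ms @ 12/7 + 141.287ms (3/14)
4. 1271.586ms @ 27/14 + 141.287ms (3/14)
5. 1412.873ms @ 15/7 + 141.287ms (3/14)
6. 1554.16ms @ 33/14 + 141.287ms (3/14)
7. 1695.447ms @ 18/7 + 141.287ms (3/14)
8. 1836.735ms @ 39/14 + 141.287ms (3/14)
9. 1978.022ms @ 3 + 989.011ms (3/2)
10. 2967.033ms @ 9/2 + 989.011ms (3/2)
11. 3956.044ms @ 6 + 282.575ms (3/7)
12. 4238.619ms @ 45/7 + 282.575ms (3/7)
13. 4521.193ms @ 48/7 + 282.575ms (3/7)
14. 4803.768ms @ 51/7 + 282.575ms (3/7)
15. 5086.342ms @ 54/7 + 282.575ms (3/7)
16. 5368.917ms @ 57/7 + 282.575ms (3/7)
17. 5651.491ms @ 60/7 + 282.575ms (3/7)
18. 5934.066ms @ 9 + 247.253ms (3/8)
19. 6181.319ms @ 75/8 + 247.253ms (3/8)
20. 6428.571ms @ 39/4 + 1483.516ms (9/4)

note 14 onset = 51/7b = 4803.768ms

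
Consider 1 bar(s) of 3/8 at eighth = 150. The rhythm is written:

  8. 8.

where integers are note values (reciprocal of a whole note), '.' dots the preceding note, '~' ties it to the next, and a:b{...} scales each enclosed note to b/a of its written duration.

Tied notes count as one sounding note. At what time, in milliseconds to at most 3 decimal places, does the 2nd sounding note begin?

note 2 onset = 3/2b = 600.0ms

1. 0.0ms @ 0 + 600.0ms (3/2)
2. 600.0ms @ 3/2 + 600.0ms (3/2)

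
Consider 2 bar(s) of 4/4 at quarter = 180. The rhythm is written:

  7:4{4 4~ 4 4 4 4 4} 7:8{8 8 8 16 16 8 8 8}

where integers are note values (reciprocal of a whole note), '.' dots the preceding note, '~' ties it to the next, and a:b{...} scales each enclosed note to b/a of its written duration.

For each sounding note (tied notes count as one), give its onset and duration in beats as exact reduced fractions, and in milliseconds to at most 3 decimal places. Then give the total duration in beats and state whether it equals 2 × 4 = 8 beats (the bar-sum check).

1) 0.0ms=0b +190.476ms=4/7b
2) 190.476ms=4/7b +380.952ms=8/7b
3) 571.429ms=12/7b +190.476ms=4/7b
4) 761.905ms=16/7b +190.476ms=4/7b
5) 952.381ms=20/7b +190.476ms=4/7b
6) 1142.857ms=24/7b +190.476ms=4/7b
7) 1333.333ms=4b +190.476ms=4/7b
8) 1523.81ms=32/7b +190.476ms=4/7b
9) 1714.286ms=36/7b +190.476ms=4/7b
10) 1904.762ms=40/7b +95.238ms=2/7b
11) 2000.0ms=6b +95.238ms=2/7b
12) 2095.238ms=44/7b +190.476ms=4/7b
13) 2285.714ms=48/7b +190.476ms=4/7b
14) 2476.19ms=52/7b +190.476ms=4/7b
Σ=8b of 8 (180bpm 4/4) — PASS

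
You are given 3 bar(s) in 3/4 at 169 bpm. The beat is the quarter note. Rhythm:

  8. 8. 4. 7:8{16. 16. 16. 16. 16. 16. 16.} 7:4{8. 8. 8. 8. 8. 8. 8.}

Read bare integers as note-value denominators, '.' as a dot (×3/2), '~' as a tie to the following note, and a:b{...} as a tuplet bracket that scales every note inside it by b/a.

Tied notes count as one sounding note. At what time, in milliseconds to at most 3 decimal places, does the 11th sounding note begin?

note 11 onset = 6b = 2130.178ms

1. 0.0ms @ 0 + 266.272ms (3/4)
2. 266.272ms @ 3/4 + 266.272ms (3/4)
3. 532.544ms @ 3/2 + 532.544ms (3/2)
4. 1065.089ms @ 3 + 152.156ms (3/7)
5. 1217.244ms @ 24/7 + 152.156ms (3/7)
6. 1369.4ms @ 27/7 + 152.156ms (3/7)
7. 1521.555ms @ 30/7 + 152.156ms (3/7)
8. 1673.711ms @ 33/7 + 152.156ms (3/7)
9. 1825.866ms @ 36/7 + 152.156ms (3/7)
10. 1978.022ms @ 39/7 + 152.156ms (3/7)
11. 2130.178ms @ 6 + 152.156ms (3/7)
12. 2282.333ms @ 45/7 + 152.156ms (3/7)
13. 2434.489ms @ 48/7 + 152.156ms (3/7)
14. 2586.644ms @ 51/7 + 152.156ms (3/7)
15. 2738.8ms @ 54/7 + 152.156ms (3/7)
16. 2890.955ms @ 57/7 + 152.156ms (3/7)
17. 3043.111ms @ 60/7 + 152.156ms (3/7)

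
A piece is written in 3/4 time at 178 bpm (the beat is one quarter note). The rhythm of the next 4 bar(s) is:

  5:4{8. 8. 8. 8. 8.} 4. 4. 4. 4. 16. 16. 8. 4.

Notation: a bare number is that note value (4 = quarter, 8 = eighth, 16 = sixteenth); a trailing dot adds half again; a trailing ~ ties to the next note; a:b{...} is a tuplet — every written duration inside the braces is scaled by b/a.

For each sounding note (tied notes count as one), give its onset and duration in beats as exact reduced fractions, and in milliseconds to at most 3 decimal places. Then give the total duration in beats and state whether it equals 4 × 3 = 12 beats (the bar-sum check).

1) 0.0ms=0b +202.247ms=3/5b
2) 202.247ms=3/5b +202.247ms=3/5b
3) 404.494ms=6/5b +202.247ms=3/5b
4) 606.742ms=9/5b +202.247ms=3/5b
5) 808.989ms=12/5b +202.247ms=3/5b
6) 1011.236ms=3b +505.618ms=3/2b
7) 1516.854ms=9/2b +505.618ms=3/2b
8) 2022.472ms=6b +505.618ms=3/2b
9) 2528.09ms=15/2b +505.618ms=3/2b
10) 3033.708ms=9b +126.404ms=3/8b
11) 3160.112ms=75/8b +126.404ms=3/8b
12) 3286.517ms=39/4b +252.809ms=3/4b
13) 3539.326ms=21/2b +505.618ms=3/2b
Σ=12b of 12 (178bpm 3/4) — PASS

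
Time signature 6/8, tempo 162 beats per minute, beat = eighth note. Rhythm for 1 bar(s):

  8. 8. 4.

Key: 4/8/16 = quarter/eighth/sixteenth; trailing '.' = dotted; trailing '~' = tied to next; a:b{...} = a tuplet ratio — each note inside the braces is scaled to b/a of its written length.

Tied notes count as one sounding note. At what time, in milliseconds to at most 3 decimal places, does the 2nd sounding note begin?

note 2 onset = 3/2b = 555.556ms

1. 0.0ms @ 0 + 555.556ms (3/2)
2. 555.556ms @ 3/2 + 555.556ms (3/2)
3. 1111.111ms @ 3 + 1111.111ms (3)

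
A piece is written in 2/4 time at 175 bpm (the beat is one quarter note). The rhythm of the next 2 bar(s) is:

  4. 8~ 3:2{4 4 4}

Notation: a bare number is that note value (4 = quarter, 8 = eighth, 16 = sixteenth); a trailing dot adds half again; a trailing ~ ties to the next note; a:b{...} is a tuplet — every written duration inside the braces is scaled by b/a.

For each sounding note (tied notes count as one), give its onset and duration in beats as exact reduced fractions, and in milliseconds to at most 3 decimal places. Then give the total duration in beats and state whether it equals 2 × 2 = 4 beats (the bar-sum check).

1) 0.0ms=0b +514.286ms=3/2b
2) 514.286ms=3/2b +400.0ms=7/6b
3) 914.286ms=8/3b +228.571ms=2/3b
4) 1142.857ms=10/3b +228.571ms=2/3b
Σ=4b of 4 (175bpm 2/4) — PASS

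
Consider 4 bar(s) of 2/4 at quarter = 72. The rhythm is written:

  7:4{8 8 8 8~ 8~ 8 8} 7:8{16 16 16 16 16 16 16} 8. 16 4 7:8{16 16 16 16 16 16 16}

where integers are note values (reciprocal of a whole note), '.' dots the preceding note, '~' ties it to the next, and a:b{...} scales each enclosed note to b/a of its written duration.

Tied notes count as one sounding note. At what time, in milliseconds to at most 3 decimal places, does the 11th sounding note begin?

note 11 onset = 24/7b = 2857.143ms

1. 0.0ms @ 0 + 238.095ms (2/7)
2. 238.095ms @ 2/7 + 238.095ms (2/7)
3. 476.19ms @ 4/7 + 238.095ms (2/7)
4. 714.286ms @ 6/7 + 714.286ms (6/7)
5. 1428.571ms @ 12/7 + 238.095ms (2/7)
6. 1666.667ms @ 2 + 238.095ms (2/7)
7. 1904.762ms @ 16/7 + 238.095ms (2/7)
8. 2142.857ms @ 18/7 + 238.095ms (2/7)
9. 2380.952ms @ 20/7 + 238.095ms (2/7)
10. 2619.048ms @ 22/7 + 238.095ms (2/7)
11. 2857.143ms @ 24/7 + 238.095ms (2/7)
12. 3095.238ms @ 26/7 + 238.095ms (2/7)
13. 3333.333ms @ 4 + 625.0ms (3/4)
14. 3958.333ms @ 19/4 + 208.333ms (1/4)
15. 4166.667ms @ 5 + 833.333ms (1)
16. 5000.0ms @ 6 + 238.095ms (2/7)
17. 5238.095ms @ 44/7 + 238.095ms (2/7)
18. 5476.19ms @ 46/7 + 238.095ms (2/7)
19. 5714.286ms @ 48/7 + 238.095ms (2/7)
20. 5952.381ms @ 50/7 + 238.095ms (2/7)
21. 6190.476ms @ 52/7 + 238.095ms (2/7)
22. 6428.571ms @ 54/7 + 238.095ms (2/7)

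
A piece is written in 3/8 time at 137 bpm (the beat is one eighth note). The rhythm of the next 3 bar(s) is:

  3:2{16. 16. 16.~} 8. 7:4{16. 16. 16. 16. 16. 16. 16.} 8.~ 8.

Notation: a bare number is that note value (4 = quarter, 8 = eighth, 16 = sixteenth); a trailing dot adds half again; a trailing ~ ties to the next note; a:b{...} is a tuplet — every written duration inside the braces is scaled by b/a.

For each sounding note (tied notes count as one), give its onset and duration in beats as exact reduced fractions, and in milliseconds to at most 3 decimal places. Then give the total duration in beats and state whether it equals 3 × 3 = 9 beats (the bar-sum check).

1) 0.0ms=0b +218.978ms=1/2b
2) 218.978ms=1/2b +218.978ms=1/2b
3) 437.956ms=1b +875.912ms=2b
4) 1313.869ms=3b +187.696ms=3/7b
5) 1501.564ms=24/7b +187.696ms=3/7b
6) 1689.26ms=27/7b +187.696ms=3/7b
7) 1876.955ms=30/7b +187.696ms=3/7b
8) 2064.651ms=33/7b +187.696ms=3/7b
9) 2252.346ms=36/7b +187.696ms=3/7b
10) 2440.042ms=39/7b +187.696ms=3/7b
11) 2627.737ms=6b +1313.869ms=3b
Σ=9b of 9 (137bpm 3/8) — PASS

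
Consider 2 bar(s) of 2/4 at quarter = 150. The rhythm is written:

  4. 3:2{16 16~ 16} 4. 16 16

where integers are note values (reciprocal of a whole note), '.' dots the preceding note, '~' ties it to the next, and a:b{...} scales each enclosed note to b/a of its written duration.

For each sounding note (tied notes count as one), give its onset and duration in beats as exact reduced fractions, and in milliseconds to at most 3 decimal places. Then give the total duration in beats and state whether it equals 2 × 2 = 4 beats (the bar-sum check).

1) 0.0ms=0b +600.0ms=3/2b
2) 600.0ms=3/2b +66.667ms=1/6b
3) 666.667ms=5/3b +133.333ms=1/3b
4) 800.0ms=2b +600.0ms=3/2b
5) 1400.0ms=7/2b +100.0ms=1/4b
6) 1500.0ms=15/4b +100.0ms=1/4b
Σ=4b of 4 (150bpm 2/4) — PASS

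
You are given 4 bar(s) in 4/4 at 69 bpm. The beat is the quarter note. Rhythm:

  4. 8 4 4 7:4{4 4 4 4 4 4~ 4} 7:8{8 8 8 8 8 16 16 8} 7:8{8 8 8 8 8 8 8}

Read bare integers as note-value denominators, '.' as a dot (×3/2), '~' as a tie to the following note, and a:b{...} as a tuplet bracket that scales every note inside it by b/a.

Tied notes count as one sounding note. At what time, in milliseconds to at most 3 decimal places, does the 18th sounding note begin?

note 18 onset = 80/7b = 9937.888ms

1. 0.0ms @ 0 + 1304.348ms (3/2)
2. 1304.348ms @ 3/2 + 434.783ms (1/2)
3. 1739.13ms @ 2 + 869.565ms (1)
4. 2608.696ms @ 3 + 869.565ms (1)
5. 3478.261ms @ 4 + 496.894ms (4/7)
6. 3975.155ms @ 32/7 + 496.894ms (4/7)
7. 4472.05ms @ 36/7 + 496.894ms (4/7)
8. 4968.944ms @ 40/7 + 496.894ms (4/7)
9. 5465.839ms @ 44/7 + 496.894ms (4/7)
10. 5962.733ms @ 48/7 + 993.789ms (8/7)
11. 6956.522ms @ 8 + 496.894ms (4/7)
12. 7453.416ms @ 60/7 + 496.894ms (4/7)
13. 7950.311ms @ 64/7 + 496.894ms (4/7)
14. 8447.205ms @ 68/7 + 496.894ms (4/7)
15. 8944.099ms @ 72/7 + 496.894ms (4/7)
16. 9440.994ms @ 76/7 + 248.447ms (2/7)
17. 9689.441ms @ 78/7 + 248.447ms (2/7)
18. 9937.888ms @ 80/7 + 496.894ms (4/7)
19. 10434.783ms @ 12 + 496.894ms (4/7)
20. 10931.677ms @ 88/7 + 496.894ms (4/7)
21. 11428.571ms @ 92/7 + 496.894ms (4/7)
22. 11925.466ms @ 96/7 + 496.894ms (4/7)
23. 12422.36ms @ 100/7 + 496.894ms (4/7)
24. 12919.255ms @ 104/7 + 496.894ms (4/7)
25. 13416.149ms @ 108/7 + 496.894ms (4/7)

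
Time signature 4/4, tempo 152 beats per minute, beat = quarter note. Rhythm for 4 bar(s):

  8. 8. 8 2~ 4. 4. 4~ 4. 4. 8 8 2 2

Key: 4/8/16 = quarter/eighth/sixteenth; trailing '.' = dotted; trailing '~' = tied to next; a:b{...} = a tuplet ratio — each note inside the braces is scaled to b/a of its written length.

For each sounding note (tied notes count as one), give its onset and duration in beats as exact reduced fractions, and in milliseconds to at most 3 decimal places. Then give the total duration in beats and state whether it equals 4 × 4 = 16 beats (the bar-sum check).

1) 0.0ms=0b +296.053ms=3/4b
2) 296.053ms=3/4b +296.053ms=3/4b
3) 592.105ms=3/2b +197.368ms=1/2b
4) 789.474ms=2b +1381.579ms=7/2b
5) 2171.053ms=11/2b +592.105ms=3/2b
6) 2763.158ms=7b +986.842ms=5/2b
7) 3750.0ms=19/2b +592.105ms=3/2b
8) 4342.105ms=11b +197.368ms=1/2b
9) 4539.474ms=23/2b +197.368ms=1/2b
10) 4736.842ms=12b +789.474ms=2b
11) 5526.316ms=14b +789.474ms=2b
Σ=16b of 16 (152bpm 4/4) — PASS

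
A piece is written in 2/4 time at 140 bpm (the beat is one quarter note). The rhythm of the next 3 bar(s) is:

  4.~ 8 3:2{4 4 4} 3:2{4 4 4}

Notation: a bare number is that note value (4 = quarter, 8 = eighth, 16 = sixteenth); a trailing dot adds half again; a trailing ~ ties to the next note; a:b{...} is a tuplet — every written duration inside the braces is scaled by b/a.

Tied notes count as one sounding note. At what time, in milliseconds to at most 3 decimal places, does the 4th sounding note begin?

1. 0.0ms @ 0 + 857.143ms (2)
2. 857.143ms @ 2 + 285.714ms (2/3)
3. 1142.857ms @ 8/3 + 285.714ms (2/3)
4. 1428.571ms @ 10/3 + 285.714ms (2/3)
5. 1714.286ms @ 4 + 285.714ms (2/3)
6. 2000.0ms @ 14/3 + 285.714ms (2/3)
7. 2285.714ms @ 16/3 + 285.714ms (2/3)

note 4 onset = 10/3b = 1428.571ms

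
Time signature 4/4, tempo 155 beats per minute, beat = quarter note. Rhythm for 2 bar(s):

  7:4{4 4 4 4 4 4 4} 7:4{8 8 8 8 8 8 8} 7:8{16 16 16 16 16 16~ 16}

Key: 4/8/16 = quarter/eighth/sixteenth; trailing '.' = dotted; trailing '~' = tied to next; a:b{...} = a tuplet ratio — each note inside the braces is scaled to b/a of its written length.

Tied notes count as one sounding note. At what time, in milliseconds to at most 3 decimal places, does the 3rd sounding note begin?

note 3 onset = 8/7b = 442.396ms

1. 0.0ms @ 0 + 221.198ms (4/7)
2. 221.198ms @ 4/7 + 221.198ms (4/7)
3. 442.396ms @ 8/7 + 221.198ms (4/7)
4. 663.594ms @ 12/7 + 221.198ms (4/7)
5. 884.793ms @ 16/7 + 221.198ms (4/7)
6. 1105.991ms @ 20/7 + 221.198ms (4/7)
7. 1327.189ms @ 24/7 + 221.198ms (4/7)
8. 1548.387ms @ 4 + 110.599ms (2/7)
9. 1658.986ms @ 30/7 + 110.599ms (2/7)
10. 1769.585ms @ 32/7 + 110.599ms (2/7)
11. 1880.184ms @ 34/7 + 110.599ms (2/7)
12. 1990.783ms @ 36/7 + 110.599ms (2/7)
13. 2101.382ms @ 38/7 + 110.599ms (2/7)
14. 2211.982ms @ 40/7 + 110.599ms (2/7)
15. 2322.581ms @ 6 + 110.599ms (2/7)
16. 2433.18ms @ 44/7 + 110.599ms (2/7)
17. 2543.779ms @ 46/7 + 110.599ms (2/7)
18. 2654.378ms @ 48/7 + 110.599ms (2/7)
19. 2764.977ms @ 50/7 + 110.599ms (2/7)
20. 2875.576ms @ 52/7 + 221.198ms (4/7)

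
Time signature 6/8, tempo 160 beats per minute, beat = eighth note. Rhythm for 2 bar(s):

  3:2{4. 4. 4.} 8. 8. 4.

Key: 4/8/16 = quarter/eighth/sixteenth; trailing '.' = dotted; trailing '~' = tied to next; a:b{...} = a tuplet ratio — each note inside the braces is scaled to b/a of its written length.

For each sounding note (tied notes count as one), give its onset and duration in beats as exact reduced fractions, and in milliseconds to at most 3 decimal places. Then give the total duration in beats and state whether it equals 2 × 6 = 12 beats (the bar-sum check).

1) 0.0ms=0b +750.0ms=2b
2) 750.0ms=2b +750.0ms=2b
3) 1500.0ms=4b +750.0ms=2b
4) 2250.0ms=6b +562.5ms=3/2b
5) 2812.5ms=15/2b +562.5ms=3/2b
6) 3375.0ms=9b +1125.0ms=3b
Σ=12b of 12 (160bpm 6/8) — PASS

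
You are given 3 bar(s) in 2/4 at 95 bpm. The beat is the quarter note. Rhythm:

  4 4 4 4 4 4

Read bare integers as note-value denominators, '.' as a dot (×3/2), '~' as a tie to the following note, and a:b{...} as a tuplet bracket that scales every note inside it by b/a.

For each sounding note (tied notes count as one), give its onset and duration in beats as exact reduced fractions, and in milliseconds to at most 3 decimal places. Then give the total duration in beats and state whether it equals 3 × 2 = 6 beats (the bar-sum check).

1) 0.0ms=0b +631.579ms=1b
2) 631.579ms=1b +631.579ms=1b
3) 1263.158ms=2b +631.579ms=1b
4) 1894.737ms=3b +631.579ms=1b
5) 2526.316ms=4b +631.579ms=1b
6) 3157.895ms=5b +631.579ms=1b
Σ=6b of 6 (95bpm 2/4) — PASS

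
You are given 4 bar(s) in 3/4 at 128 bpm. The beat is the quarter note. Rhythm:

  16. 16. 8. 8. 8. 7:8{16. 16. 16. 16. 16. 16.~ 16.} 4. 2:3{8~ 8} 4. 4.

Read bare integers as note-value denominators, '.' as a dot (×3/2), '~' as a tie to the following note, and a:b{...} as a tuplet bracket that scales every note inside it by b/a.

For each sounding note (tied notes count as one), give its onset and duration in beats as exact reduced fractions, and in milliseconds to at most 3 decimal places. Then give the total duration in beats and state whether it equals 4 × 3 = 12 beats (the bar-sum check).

1) 0.0ms=0b +175.781ms=3/8b
2) 175.781ms=3/8b +175.781ms=3/8b
3) 351.562ms=3/4b +351.562ms=3/4b
4) 703.125ms=3/2b +351.562ms=3/4b
5) 1054.688ms=9/4b +351.562ms=3/4b
6) 1406.25ms=3b +200.893ms=3/7b
7) 1607.143ms=24/7b +200.893ms=3/7b
8) 1808.036ms=27/7b +200.893ms=3/7b
9) 2008.929ms=30/7b +200.893ms=3/7b
10) 2209.821ms=33/7b +200.893ms=3/7b
11) 2410.714ms=36/7b +401.786ms=6/7b
12) 2812.5ms=6b +703.125ms=3/2b
13) 3515.625ms=15/2b +703.125ms=3/2b
14) 4218.75ms=9b +703.125ms=3/2b
15) 4921.875ms=21/2b +703.125ms=3/2b
Σ=12b of 12 (128bpm 3/4) — PASS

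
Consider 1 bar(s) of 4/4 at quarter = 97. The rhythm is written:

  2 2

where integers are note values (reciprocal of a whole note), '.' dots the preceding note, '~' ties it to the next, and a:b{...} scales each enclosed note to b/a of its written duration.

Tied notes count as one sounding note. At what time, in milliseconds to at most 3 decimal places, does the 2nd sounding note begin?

1. 0.0ms @ 0 + 1237.113ms (2)
2. 1237.113ms @ 2 + 1237.113ms (2)

note 2 onset = 2b = 1237.113ms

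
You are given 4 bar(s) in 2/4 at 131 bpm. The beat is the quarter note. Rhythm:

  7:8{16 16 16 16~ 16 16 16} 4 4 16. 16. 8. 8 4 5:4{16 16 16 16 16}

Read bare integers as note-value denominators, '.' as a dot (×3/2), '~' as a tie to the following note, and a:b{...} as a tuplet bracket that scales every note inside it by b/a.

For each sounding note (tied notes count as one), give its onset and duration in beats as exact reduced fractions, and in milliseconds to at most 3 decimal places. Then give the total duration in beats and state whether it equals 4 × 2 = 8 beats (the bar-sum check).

1) 0.0ms=0b +130.862ms=2/7b
2) 130.862ms=2/7b +130.862ms=2/7b
3) 261.723ms=4/7b +130.862ms=2/7b
4) 392.585ms=6/7b +261.723ms=4/7b
5) 654.308ms=10/7b +130.862ms=2/7b
6) 785.169ms=12/7b +130.862ms=2/7b
7) 916.031ms=2b +458.015ms=1b
8) 1374.046ms=3b +458.015ms=1b
9) 1832.061ms=4b +171.756ms=3/8b
10) 2003.817ms=35/8b +171.756ms=3/8b
11) 2175.573ms=19/4b +343.511ms=3/4b
12) 2519.084ms=11/2b +229.008ms=1/2b
13) 2748.092ms=6b +458.015ms=1b
14) 3206.107ms=7b +91.603ms=1/5b
15) 3297.71ms=36/5b +91.603ms=1/5b
16) 3389.313ms=37/5b +91.603ms=1/5b
17) 3480.916ms=38/5b +91.603ms=1/5b
18) 3572.519ms=39/5b +91.603ms=1/5b
Σ=8b of 8 (131bpm 2/4) — PASS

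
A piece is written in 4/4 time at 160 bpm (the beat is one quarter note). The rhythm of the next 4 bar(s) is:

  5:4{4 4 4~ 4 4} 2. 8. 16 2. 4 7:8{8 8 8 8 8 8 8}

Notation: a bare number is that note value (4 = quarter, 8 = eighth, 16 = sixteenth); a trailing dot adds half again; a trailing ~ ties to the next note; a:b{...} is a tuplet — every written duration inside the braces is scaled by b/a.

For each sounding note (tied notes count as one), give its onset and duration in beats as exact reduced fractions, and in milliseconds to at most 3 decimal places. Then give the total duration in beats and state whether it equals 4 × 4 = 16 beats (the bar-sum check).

1) 0.0ms=0b +300.0ms=4/5b
2) 300.0ms=4/5b +300.0ms=4/5b
3) 600.0ms=8/5b +600.0ms=8/5b
4) 1200.0ms=16/5b +300.0ms=4/5b
5) 1500.0ms=4b +1125.0ms=3b
6) 2625.0ms=7b +281.25ms=3/4b
7) 2906.25ms=31/4b +93.75ms=1/4b
8) 3000.0ms=8b +1125.0ms=3b
9) 4125.0ms=11b +375.0ms=1b
10) 4500.0ms=12b +214.286ms=4/7b
11) 4714.286ms=88/7b +214.286ms=4/7b
12) 4928.571ms=92/7b +214.286ms=4/7b
13) 5142.857ms=96/7b +214.286ms=4/7b
14) 5357.143ms=100/7b +214.286ms=4/7b
15) 5571.429ms=104/7b +214.286ms=4/7b
16) 5785.714ms=108/7b +214.286ms=4/7b
Σ=16b of 16 (160bpm 4/4) — PASS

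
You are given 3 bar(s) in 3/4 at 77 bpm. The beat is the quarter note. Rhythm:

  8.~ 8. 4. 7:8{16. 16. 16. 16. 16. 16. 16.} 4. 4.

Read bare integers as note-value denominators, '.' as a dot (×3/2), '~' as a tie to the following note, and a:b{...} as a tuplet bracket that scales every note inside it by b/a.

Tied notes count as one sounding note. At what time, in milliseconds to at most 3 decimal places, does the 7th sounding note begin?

1. 0.0ms @ 0 + 1168.831ms (3/2)
2. 1168.831ms @ 3/2 + 1168.831ms (3/2)
3. 2337.662ms @ 3 + 333.952ms (3/7)
4. 2671.614ms @ 24/7 + 333.952ms (3/7)
5. 3005.566ms @ 27/7 + 333.952ms (3/7)
6. 3339.518ms @ 30/7 + 333.952ms (3/7)
7. 3673.469ms @ 33/7 + 333.952ms (3/7)
8. 4007.421ms @ 36/7 + 333.952ms (3/7)
9. 4341.373ms @ 39/7 + 333.952ms (3/7)
10. 4675.325ms @ 6 + 1168.831ms (3/2)
11. 5844.156ms @ 15/2 + 1168.831ms (3/2)

note 7 onset = 33/7b = 3673.469ms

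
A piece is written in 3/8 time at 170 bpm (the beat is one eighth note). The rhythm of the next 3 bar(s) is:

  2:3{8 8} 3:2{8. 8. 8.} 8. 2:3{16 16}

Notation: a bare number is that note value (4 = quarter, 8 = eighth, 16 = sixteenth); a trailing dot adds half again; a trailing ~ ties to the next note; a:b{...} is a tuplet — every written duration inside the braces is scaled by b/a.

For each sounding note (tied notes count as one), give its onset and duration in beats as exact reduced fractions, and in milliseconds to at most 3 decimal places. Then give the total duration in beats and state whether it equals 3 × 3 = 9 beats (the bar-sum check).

1) 0.0ms=0b +529.412ms=3/2b
2) 529.412ms=3/2b +529.412ms=3/2b
3) 1058.824ms=3b +352.941ms=1b
4) 1411.765ms=4b +352.941ms=1b
5) 1764.706ms=5b +352.941ms=1b
6) 2117.647ms=6b +529.412ms=3/2b
7) 2647.059ms=15/2b +264.706ms=3/4b
8) 2911.765ms=33/4b +264.706ms=3/4b
Σ=9b of 9 (170bpm 3/8) — PASS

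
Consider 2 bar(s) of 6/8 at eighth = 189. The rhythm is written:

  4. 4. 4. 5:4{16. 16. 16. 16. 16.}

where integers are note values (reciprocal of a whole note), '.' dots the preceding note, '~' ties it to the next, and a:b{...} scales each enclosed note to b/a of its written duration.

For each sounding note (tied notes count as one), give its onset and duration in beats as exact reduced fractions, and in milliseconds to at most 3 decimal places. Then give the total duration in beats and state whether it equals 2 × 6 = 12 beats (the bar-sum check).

1) 0.0ms=0b +952.381ms=3b
2) 952.381ms=3b +952.381ms=3b
3) 1904.762ms=6b +952.381ms=3b
4) 2857.143ms=9b +190.476ms=3/5b
5) 3047.619ms=48/5b +190.476ms=3/5b
6) 3238.095ms=51/5b +190.476ms=3/5b
7) 3428.571ms=54/5b +190.476ms=3/5b
8) 3619.048ms=57/5b +190.476ms=3/5b
Σ=12b of 12 (189bpm 6/8) — PASS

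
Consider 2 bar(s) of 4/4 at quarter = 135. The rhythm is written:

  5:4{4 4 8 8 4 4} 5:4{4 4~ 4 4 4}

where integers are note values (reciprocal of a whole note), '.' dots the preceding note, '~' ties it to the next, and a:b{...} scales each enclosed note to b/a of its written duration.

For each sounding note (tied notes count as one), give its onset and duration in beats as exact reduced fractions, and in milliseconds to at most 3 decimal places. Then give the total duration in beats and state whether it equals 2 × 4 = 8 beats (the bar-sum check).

1) 0.0ms=0b +355.556ms=4/5b
2) 355.556ms=4/5b +355.556ms=4/5b
3) 711.111ms=8/5b +177.778ms=2/5b
4) 888.889ms=2b +177.778ms=2/5b
5) 1066.667ms=12/5b +355.556ms=4/5b
6) 1422.222ms=16/5b +355.556ms=4/5b
7) 1777.778ms=4b +355.556ms=4/5b
8) 2133.333ms=24/5b +711.111ms=8/5b
9) 2844.444ms=32/5b +355.556ms=4/5b
10) 3200.0ms=36/5b +355.556ms=4/5b
Σ=8b of 8 (135bpm 4/4) — PASS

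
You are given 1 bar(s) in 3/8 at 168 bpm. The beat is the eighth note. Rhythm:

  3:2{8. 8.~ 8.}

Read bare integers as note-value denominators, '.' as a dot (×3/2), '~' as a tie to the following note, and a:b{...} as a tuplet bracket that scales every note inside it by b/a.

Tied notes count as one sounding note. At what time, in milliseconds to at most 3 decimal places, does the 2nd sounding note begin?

note 2 onset = 1b = 357.143ms

1. 0.0ms @ 0 + 357.143ms (1)
2. 357.143ms @ 1 + 714.286ms (2)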